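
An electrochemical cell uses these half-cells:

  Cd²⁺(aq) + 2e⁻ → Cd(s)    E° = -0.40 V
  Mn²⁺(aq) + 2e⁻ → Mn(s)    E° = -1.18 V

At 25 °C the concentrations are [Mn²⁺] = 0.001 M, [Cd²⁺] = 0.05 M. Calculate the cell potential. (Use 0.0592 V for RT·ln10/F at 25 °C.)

The Cd²⁺/Cd couple has the higher reduction potential and acts as the cathode, so E°_cell = -0.40 − (-1.18) = 0.78 V.
Balancing electrons gives n = 2; the reaction quotient is Q = [Mn²⁺]/[Cd²⁺] = 0.0200.
At 25 °C, E = E° − (0.0592/n) log Q = 0.78 − (0.0592/2)(-1.699) = 0.780 + 0.050 = 0.830 V.

0.830 V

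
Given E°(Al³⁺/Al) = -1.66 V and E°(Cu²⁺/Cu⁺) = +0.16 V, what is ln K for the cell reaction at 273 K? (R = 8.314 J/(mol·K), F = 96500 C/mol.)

ln K = 232.1

E°_cell = +0.16 − (-1.66) = 1.82 V, with n = 3 electrons transferred.
At equilibrium E = 0, so the Nernst equation gives ln K = nFE°/RT = (3)(96500)(1.82)/((8.314)(273)) = 232.14.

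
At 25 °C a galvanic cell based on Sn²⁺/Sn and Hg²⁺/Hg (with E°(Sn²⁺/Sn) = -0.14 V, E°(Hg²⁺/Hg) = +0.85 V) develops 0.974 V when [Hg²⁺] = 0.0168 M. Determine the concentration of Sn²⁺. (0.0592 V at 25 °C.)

From the Nernst equation, log Q = n(E° − E)/0.0592 = 2(0.99 − 0.974)/0.0592 = 0.541, so Q = 3.47.
With Q = [Sn²⁺]/[Hg²⁺] and the known concentrations, [Sn²⁺] in the numerator gives [Sn²⁺] = 0.058 M.

0.058 M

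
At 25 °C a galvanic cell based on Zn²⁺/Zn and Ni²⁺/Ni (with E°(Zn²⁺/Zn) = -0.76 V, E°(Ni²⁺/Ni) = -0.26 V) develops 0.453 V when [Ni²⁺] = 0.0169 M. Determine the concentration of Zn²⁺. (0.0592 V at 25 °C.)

0.65 M

From the Nernst equation, log Q = n(E° − E)/0.0592 = 2(0.50 − 0.453)/0.0592 = 1.588, so Q = 38.7.
With Q = [Zn²⁺]/[Ni²⁺] and the known concentrations, [Zn²⁺] in the numerator gives [Zn²⁺] = 0.65 M.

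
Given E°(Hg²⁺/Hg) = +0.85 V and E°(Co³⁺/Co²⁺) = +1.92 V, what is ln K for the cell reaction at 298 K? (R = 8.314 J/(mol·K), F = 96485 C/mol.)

E°_cell = +1.92 − (+0.85) = 1.07 V, with n = 2 electrons transferred.
At equilibrium E = 0, so the Nernst equation gives ln K = nFE°/RT = (2)(96485)(1.07)/((8.314)(298)) = 83.34.

ln K = 83.3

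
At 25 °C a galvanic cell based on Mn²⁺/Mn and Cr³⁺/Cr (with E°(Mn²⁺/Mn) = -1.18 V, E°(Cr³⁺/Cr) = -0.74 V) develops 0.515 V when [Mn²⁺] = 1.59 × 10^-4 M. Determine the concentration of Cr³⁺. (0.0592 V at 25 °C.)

0.013 M

From the Nernst equation, log Q = n(E° − E)/0.0592 = 6(0.44 − 0.515)/0.0592 = -7.601, so Q = 2.5 × 10^-8.
With Q = [Mn²⁺]^3/[Cr³⁺]^2 and the known concentrations, [Cr³⁺]^2 in the denominator gives [Cr³⁺] = 0.013 M.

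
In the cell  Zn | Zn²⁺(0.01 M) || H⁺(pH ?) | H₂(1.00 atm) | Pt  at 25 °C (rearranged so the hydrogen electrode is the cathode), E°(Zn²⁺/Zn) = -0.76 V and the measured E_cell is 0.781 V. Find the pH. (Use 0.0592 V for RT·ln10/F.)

pH = 0.65

E°_cell = 0.76 V and n = 2.
log Q = n(E° − E)/0.0592 = 2×(0.76 − 0.781)/0.0592 = -0.709.
With Q = [Zn²⁺]·P(H₂) / [H⁺]^2, solving for [H⁺] gives log[H⁺] = -0.645, so pH = 0.65.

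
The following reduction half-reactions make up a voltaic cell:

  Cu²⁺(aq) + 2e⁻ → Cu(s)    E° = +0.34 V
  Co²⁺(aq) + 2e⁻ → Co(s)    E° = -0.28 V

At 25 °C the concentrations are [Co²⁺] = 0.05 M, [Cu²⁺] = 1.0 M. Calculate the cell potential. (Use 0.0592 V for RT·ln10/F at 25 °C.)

The Cu²⁺/Cu couple has the higher reduction potential and acts as the cathode, so E°_cell = +0.34 − (-0.28) = 0.62 V.
Balancing electrons gives n = 2; the reaction quotient is Q = [Co²⁺]/[Cu²⁺] = 0.0500.
At 25 °C, E = E° − (0.0592/n) log Q = 0.62 − (0.0592/2)(-1.301) = 0.620 + 0.039 = 0.659 V.

0.659 V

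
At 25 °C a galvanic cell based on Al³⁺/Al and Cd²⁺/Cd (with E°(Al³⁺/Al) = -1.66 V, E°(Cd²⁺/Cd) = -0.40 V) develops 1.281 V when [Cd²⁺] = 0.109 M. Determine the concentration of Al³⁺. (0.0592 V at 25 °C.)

0.0031 M

From the Nernst equation, log Q = n(E° − E)/0.0592 = 6(1.26 − 1.281)/0.0592 = -2.128, so Q = 0.00744.
With Q = [Al³⁺]^2/[Cd²⁺]^3 and the known concentrations, [Al³⁺]^2 in the numerator gives [Al³⁺] = 0.0031 M.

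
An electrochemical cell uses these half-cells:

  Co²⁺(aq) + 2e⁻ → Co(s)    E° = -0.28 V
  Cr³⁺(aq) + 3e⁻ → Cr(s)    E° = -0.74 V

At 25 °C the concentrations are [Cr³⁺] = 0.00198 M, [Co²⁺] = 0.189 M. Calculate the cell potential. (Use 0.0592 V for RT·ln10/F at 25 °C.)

0.492 V

The Co²⁺/Co couple has the higher reduction potential and acts as the cathode, so E°_cell = -0.28 − (-0.74) = 0.46 V.
Balancing electrons gives n = 6; the reaction quotient is Q = [Cr³⁺]^2/[Co²⁺]^3 = 5.81 × 10^-4.
At 25 °C, E = E° − (0.0592/n) log Q = 0.46 − (0.0592/6)(-3.236) = 0.460 + 0.032 = 0.492 V.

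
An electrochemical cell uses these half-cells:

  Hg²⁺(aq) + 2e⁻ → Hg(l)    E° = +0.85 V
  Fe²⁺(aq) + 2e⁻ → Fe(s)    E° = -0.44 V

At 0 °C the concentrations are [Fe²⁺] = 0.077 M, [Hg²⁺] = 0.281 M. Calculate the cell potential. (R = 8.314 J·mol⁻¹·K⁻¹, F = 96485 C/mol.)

The Hg²⁺/Hg couple has the higher reduction potential and acts as the cathode, so E°_cell = +0.85 − (-0.44) = 1.29 V.
Balancing electrons gives n = 2; the reaction quotient is Q = [Fe²⁺]/[Hg²⁺] = 0.274.
E = E° − (RT/nF) ln Q = 1.29 − (8.314×273)/(2×96485) × (-1.295) = 1.290 + 0.015 = 1.305 V.

1.31 V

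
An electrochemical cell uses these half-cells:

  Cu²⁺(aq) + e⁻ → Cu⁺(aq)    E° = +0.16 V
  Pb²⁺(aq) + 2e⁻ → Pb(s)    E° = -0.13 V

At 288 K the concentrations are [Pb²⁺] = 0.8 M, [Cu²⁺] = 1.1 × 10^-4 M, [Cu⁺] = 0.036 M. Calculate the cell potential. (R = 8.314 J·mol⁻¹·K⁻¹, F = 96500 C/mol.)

0.149 V

The Cu²⁺/Cu⁺ couple has the higher reduction potential and acts as the cathode, so E°_cell = +0.16 − (-0.13) = 0.29 V.
Balancing electrons gives n = 2; the reaction quotient is Q = [Pb²⁺]·[Cu⁺]^2/[Cu²⁺]^2 = 8.57 × 10^4.
E = E° − (RT/nF) ln Q = 0.29 − (8.314×288)/(2×96500) × (11.358) = 0.290 − 0.141 = 0.149 V.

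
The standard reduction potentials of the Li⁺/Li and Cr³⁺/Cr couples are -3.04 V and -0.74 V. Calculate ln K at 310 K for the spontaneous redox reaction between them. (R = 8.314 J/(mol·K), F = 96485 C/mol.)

ln K = 258.3

E°_cell = -0.74 − (-3.04) = 2.30 V, with n = 3 electrons transferred.
At equilibrium E = 0, so the Nernst equation gives ln K = nFE°/RT = (3)(96485)(2.30)/((8.314)(310)) = 258.31.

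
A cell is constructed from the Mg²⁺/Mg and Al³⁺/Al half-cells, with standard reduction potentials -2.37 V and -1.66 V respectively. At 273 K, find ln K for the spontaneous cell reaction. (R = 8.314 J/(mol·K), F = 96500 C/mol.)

E°_cell = -1.66 − (-2.37) = 0.71 V, with n = 6 electrons transferred.
At equilibrium E = 0, so the Nernst equation gives ln K = nFE°/RT = (6)(96500)(0.71)/((8.314)(273)) = 181.12.

ln K = 181.1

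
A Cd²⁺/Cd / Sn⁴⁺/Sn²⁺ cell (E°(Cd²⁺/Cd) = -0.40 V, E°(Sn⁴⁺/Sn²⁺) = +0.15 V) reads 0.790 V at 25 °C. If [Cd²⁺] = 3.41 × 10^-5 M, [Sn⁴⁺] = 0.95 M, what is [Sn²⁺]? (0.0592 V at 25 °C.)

2.2 × 10^-4 M

From the Nernst equation, log Q = n(E° − E)/0.0592 = 2(0.55 − 0.790)/0.0592 = -8.108, so Q = 7.8 × 10^-9.
With Q = [Cd²⁺]·[Sn²⁺]/[Sn⁴⁺] and the known concentrations, [Sn²⁺] in the numerator gives [Sn²⁺] = 2.2 × 10^-4 M.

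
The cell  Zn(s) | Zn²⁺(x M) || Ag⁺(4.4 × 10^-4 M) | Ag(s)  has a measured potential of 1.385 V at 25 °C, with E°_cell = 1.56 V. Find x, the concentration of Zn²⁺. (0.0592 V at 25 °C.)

0.16 M

From the Nernst equation, log Q = n(E° − E)/0.0592 = 2(1.56 − 1.385)/0.0592 = 5.912, so Q = 8.17 × 10^5.
With Q = [Zn²⁺]/[Ag⁺]^2 and the known concentrations, [Zn²⁺] in the numerator gives [Zn²⁺] = 0.16 M.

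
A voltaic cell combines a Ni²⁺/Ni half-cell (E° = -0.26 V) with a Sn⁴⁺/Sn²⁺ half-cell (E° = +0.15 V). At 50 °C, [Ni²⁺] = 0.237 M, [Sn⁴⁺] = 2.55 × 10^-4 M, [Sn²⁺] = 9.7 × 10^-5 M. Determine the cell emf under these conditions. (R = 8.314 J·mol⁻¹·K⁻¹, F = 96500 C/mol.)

0.443 V

The Sn⁴⁺/Sn²⁺ couple has the higher reduction potential and acts as the cathode, so E°_cell = +0.15 − (-0.26) = 0.41 V.
Balancing electrons gives n = 2; the reaction quotient is Q = [Ni²⁺]·[Sn²⁺]/[Sn⁴⁺] = 0.0902.
E = E° − (RT/nF) ln Q = 0.41 − (8.314×323)/(2×96500) × (-2.406) = 0.410 + 0.033 = 0.443 V.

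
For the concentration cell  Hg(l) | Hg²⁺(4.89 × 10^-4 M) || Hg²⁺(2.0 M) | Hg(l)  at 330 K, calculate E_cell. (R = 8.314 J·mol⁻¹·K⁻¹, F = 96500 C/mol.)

Both half-cells are Hg²⁺/Hg, so E°_cell = 0. The concentrated side is the cathode; the cell reaction moves Hg²⁺ from high to low concentration with n = 2.
Q = [Hg²⁺]_dilute/[Hg²⁺]_conc = 4.89 × 10^-4/2.0 = 2.44 × 10^-4.
E = 0 − (RT/nF) ln Q = −((8.314×330)/(2×96500))(-8.316) = 0.1182 V.

0.12 V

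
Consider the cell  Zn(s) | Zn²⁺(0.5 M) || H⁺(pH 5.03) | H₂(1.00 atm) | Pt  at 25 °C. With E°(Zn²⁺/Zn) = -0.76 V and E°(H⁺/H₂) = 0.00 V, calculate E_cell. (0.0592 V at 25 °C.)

The hydrogen couple is the cathode, so E°_cell = 0.76 V; n = 2.
[H⁺] = 10^(−5.03) = 9.3 × 10^-6 M, and Q = [Zn²⁺]·P(H₂) / [H⁺]^2 = 5.74 × 10^9.
E = E° − (0.0592/2) log Q = 0.76 − (0.0592/2)(9.759) = 0.471 V.

0.47 V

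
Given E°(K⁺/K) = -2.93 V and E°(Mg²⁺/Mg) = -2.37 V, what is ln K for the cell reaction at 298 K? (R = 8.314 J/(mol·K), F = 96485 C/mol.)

E°_cell = -2.37 − (-2.93) = 0.56 V, with n = 2 electrons transferred.
At equilibrium E = 0, so the Nernst equation gives ln K = nFE°/RT = (2)(96485)(0.56)/((8.314)(298)) = 43.62.

ln K = 43.6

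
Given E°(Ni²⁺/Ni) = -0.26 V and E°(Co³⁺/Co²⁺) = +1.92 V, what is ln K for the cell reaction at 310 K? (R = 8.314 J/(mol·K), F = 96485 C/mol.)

E°_cell = +1.92 − (-0.26) = 2.18 V, with n = 2 electrons transferred.
At equilibrium E = 0, so the Nernst equation gives ln K = nFE°/RT = (2)(96485)(2.18)/((8.314)(310)) = 163.22.

ln K = 163.2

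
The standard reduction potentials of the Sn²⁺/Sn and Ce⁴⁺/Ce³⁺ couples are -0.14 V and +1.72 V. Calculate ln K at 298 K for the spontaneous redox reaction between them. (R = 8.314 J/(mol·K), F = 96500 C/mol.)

ln K = 144.9

E°_cell = +1.72 − (-0.14) = 1.86 V, with n = 2 electrons transferred.
At equilibrium E = 0, so the Nernst equation gives ln K = nFE°/RT = (2)(96500)(1.86)/((8.314)(298)) = 144.89.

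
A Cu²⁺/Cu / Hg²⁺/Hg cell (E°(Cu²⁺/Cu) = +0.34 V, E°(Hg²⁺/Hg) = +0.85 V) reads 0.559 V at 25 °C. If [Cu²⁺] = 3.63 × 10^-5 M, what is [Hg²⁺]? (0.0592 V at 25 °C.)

From the Nernst equation, log Q = n(E° − E)/0.0592 = 2(0.51 − 0.559)/0.0592 = -1.655, so Q = 0.0221.
With Q = [Cu²⁺]/[Hg²⁺] and the known concentrations, [Hg²⁺] in the denominator gives [Hg²⁺] = 0.0016 M.

0.0016 M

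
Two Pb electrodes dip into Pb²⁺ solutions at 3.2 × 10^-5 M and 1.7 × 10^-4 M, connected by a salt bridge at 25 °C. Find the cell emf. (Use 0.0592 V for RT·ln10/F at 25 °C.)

0.021 V

Both half-cells are Pb²⁺/Pb, so E°_cell = 0. The concentrated side is the cathode; the cell reaction moves Pb²⁺ from high to low concentration with n = 2.
Q = [Pb²⁺]_dilute/[Pb²⁺]_conc = 3.2 × 10^-5/1.7 × 10^-4 = 0.188.
E = 0 − (0.0592/2) log Q = −(0.0592/2)(-0.725) = 0.0215 V.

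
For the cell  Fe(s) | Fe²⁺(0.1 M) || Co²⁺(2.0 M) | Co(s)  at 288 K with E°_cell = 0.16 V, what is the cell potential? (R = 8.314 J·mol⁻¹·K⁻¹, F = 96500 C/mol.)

0.197 V

Balancing electrons gives n = 2; the reaction quotient is Q = [Fe²⁺]/[Co²⁺] = 0.0500.
E = E° − (RT/nF) ln Q = 0.16 − (8.314×288)/(2×96500) × (-2.996) = 0.160 + 0.037 = 0.197 V.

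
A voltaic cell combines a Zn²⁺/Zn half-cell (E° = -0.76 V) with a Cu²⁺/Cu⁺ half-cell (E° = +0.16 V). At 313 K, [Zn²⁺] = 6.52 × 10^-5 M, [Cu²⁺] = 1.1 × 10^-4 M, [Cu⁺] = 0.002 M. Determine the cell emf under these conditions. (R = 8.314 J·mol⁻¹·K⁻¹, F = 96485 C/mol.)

0.972 V

The Cu²⁺/Cu⁺ couple has the higher reduction potential and acts as the cathode, so E°_cell = +0.16 − (-0.76) = 0.92 V.
Balancing electrons gives n = 2; the reaction quotient is Q = [Zn²⁺]·[Cu⁺]^2/[Cu²⁺]^2 = 0.0216.
E = E° − (RT/nF) ln Q = 0.92 − (8.314×313)/(2×96485) × (-3.837) = 0.920 + 0.052 = 0.972 V.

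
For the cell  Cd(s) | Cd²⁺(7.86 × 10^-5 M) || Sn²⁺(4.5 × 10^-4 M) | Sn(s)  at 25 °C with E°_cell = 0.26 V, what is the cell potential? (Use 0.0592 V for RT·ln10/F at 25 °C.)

0.282 V

Balancing electrons gives n = 2; the reaction quotient is Q = [Cd²⁺]/[Sn²⁺] = 0.175.
At 25 °C, E = E° − (0.0592/n) log Q = 0.26 − (0.0592/2)(-0.758) = 0.260 + 0.022 = 0.282 V.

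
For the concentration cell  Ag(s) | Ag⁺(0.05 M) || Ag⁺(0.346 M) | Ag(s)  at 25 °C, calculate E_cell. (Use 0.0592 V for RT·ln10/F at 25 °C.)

0.050 V

Both half-cells are Ag⁺/Ag, so E°_cell = 0. The concentrated side is the cathode; the cell reaction moves Ag⁺ from high to low concentration with n = 1.
Q = [Ag⁺]_dilute/[Ag⁺]_conc = 0.05/0.346 = 0.145.
E = 0 − (0.0592/1) log Q = −(0.0592/1)(-0.840) = 0.0497 V.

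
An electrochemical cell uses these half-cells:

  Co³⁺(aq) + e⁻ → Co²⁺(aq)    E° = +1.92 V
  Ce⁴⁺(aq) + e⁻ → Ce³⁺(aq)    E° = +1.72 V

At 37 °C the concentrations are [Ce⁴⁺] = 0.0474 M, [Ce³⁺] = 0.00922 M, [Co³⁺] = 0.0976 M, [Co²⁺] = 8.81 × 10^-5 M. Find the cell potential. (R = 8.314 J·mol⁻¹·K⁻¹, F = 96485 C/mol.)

The Co³⁺/Co²⁺ couple has the higher reduction potential and acts as the cathode, so E°_cell = +1.92 − (+1.72) = 0.20 V.
Balancing electrons gives n = 1; the reaction quotient is Q = [Ce⁴⁺]·[Co²⁺]/([Ce³⁺]·[Co³⁺]) = 0.00464.
E = E° − (RT/nF) ln Q = 0.20 − (8.314×310)/(1×96485) × (-5.373) = 0.200 + 0.144 = 0.344 V.

0.344 V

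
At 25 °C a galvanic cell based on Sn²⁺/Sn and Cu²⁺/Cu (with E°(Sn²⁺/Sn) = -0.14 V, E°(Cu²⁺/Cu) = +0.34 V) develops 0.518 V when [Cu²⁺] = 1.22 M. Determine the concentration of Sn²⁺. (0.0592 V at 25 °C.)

From the Nernst equation, log Q = n(E° − E)/0.0592 = 2(0.48 − 0.518)/0.0592 = -1.284, so Q = 0.0520.
With Q = [Sn²⁺]/[Cu²⁺] and the known concentrations, [Sn²⁺] in the numerator gives [Sn²⁺] = 0.063 M.

0.063 M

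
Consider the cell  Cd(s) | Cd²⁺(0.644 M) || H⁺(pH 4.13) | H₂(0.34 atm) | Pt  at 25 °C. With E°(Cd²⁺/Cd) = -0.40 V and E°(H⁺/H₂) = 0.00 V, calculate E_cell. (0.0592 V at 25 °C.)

0.18 V

The hydrogen couple is the cathode, so E°_cell = 0.40 V; n = 2.
[H⁺] = 10^(−4.13) = 7.4 × 10^-5 M, and Q = [Cd²⁺]·P(H₂) / [H⁺]^2 = 3.98 × 10^7.
E = E° − (0.0592/2) log Q = 0.40 − (0.0592/2)(7.600) = 0.175 V.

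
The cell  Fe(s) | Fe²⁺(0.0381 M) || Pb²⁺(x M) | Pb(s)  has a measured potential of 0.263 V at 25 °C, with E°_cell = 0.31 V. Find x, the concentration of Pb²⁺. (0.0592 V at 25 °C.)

9.8 × 10^-4 M

From the Nernst equation, log Q = n(E° − E)/0.0592 = 2(0.31 − 0.263)/0.0592 = 1.588, so Q = 38.7.
With Q = [Fe²⁺]/[Pb²⁺] and the known concentrations, [Pb²⁺] in the denominator gives [Pb²⁺] = 9.8 × 10^-4 M.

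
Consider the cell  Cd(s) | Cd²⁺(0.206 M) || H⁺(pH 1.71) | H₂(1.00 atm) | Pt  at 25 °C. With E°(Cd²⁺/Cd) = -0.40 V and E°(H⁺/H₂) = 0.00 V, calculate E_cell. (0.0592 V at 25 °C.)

0.32 V

The hydrogen couple is the cathode, so E°_cell = 0.40 V; n = 2.
[H⁺] = 10^(−1.71) = 0.019 M, and Q = [Cd²⁺]·P(H₂) / [H⁺]^2 = 542.
E = E° − (0.0592/2) log Q = 0.40 − (0.0592/2)(2.734) = 0.319 V.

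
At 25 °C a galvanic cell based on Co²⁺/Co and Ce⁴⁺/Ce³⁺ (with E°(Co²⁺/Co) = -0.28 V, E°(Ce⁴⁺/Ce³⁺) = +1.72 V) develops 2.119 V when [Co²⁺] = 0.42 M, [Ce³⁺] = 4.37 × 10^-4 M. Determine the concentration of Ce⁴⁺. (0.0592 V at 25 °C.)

0.029 M

From the Nernst equation, log Q = n(E° − E)/0.0592 = 2(2.00 − 2.119)/0.0592 = -4.020, so Q = 9.54 × 10^-5.
With Q = [Co²⁺]·[Ce³⁺]^2/[Ce⁴⁺]^2 and the known concentrations, [Ce⁴⁺]^2 in the denominator gives [Ce⁴⁺] = 0.029 M.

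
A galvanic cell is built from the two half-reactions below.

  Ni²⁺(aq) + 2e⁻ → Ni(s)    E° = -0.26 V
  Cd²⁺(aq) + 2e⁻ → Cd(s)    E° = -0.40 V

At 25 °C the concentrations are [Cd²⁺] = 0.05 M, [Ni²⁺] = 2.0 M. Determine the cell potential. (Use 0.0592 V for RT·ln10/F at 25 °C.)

0.187 V

The Ni²⁺/Ni couple has the higher reduction potential and acts as the cathode, so E°_cell = -0.26 − (-0.40) = 0.14 V.
Balancing electrons gives n = 2; the reaction quotient is Q = [Cd²⁺]/[Ni²⁺] = 0.0250.
At 25 °C, E = E° − (0.0592/n) log Q = 0.14 − (0.0592/2)(-1.602) = 0.140 + 0.047 = 0.187 V.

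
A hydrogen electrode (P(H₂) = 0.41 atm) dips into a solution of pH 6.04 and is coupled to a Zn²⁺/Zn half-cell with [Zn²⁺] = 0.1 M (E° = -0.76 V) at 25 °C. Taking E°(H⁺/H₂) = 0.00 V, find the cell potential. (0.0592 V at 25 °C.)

The hydrogen couple is the cathode, so E°_cell = 0.76 V; n = 2.
[H⁺] = 10^(−6.04) = 9.1 × 10^-7 M, and Q = [Zn²⁺]·P(H₂) / [H⁺]^2 = 4.93 × 10^10.
E = E° − (0.0592/2) log Q = 0.76 − (0.0592/2)(10.693) = 0.443 V.

0.44 V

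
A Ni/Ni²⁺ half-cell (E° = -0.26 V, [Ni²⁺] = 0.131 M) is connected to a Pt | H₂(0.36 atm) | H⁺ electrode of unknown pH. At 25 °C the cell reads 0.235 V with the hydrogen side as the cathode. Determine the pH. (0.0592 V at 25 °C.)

pH = 1.09

E°_cell = 0.26 V and n = 2.
log Q = n(E° − E)/0.0592 = 2×(0.26 − 0.235)/0.0592 = 0.845.
With Q = [Ni²⁺]·P(H₂) / [H⁺]^2, solving for [H⁺] gives log[H⁺] = -1.086, so pH = 1.09.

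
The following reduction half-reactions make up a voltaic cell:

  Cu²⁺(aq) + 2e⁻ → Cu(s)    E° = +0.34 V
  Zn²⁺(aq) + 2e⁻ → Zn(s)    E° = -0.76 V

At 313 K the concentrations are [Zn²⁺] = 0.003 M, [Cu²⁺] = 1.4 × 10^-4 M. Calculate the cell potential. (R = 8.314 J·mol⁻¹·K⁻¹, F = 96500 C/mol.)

1.06 V

The Cu²⁺/Cu couple has the higher reduction potential and acts as the cathode, so E°_cell = +0.34 − (-0.76) = 1.10 V.
Balancing electrons gives n = 2; the reaction quotient is Q = [Zn²⁺]/[Cu²⁺] = 21.4.
E = E° − (RT/nF) ln Q = 1.10 − (8.314×313)/(2×96500) × (3.065) = 1.100 − 0.041 = 1.059 V.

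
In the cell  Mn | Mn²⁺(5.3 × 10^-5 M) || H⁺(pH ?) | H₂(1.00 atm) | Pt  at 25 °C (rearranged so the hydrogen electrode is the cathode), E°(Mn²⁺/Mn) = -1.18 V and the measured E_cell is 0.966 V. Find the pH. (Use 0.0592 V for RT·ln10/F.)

pH = 5.75

E°_cell = 1.18 V and n = 2.
log Q = n(E° − E)/0.0592 = 2×(1.18 − 0.966)/0.0592 = 7.230.
With Q = [Mn²⁺]·P(H₂) / [H⁺]^2, solving for [H⁺] gives log[H⁺] = -5.753, so pH = 5.75.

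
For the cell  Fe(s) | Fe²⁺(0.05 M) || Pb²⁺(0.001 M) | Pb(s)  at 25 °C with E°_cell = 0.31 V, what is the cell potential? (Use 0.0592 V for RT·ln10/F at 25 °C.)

Balancing electrons gives n = 2; the reaction quotient is Q = [Fe²⁺]/[Pb²⁺] = 50.0.
At 25 °C, E = E° − (0.0592/n) log Q = 0.31 − (0.0592/2)(1.699) = 0.310 − 0.050 = 0.260 V.

0.260 V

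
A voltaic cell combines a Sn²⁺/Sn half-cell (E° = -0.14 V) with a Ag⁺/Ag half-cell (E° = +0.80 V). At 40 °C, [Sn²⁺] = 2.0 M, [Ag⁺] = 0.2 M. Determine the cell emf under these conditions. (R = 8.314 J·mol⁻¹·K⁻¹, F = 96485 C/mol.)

0.887 V

The Ag⁺/Ag couple has the higher reduction potential and acts as the cathode, so E°_cell = +0.80 − (-0.14) = 0.94 V.
Balancing electrons gives n = 2; the reaction quotient is Q = [Sn²⁺]/[Ag⁺]^2 = 50.0.
E = E° − (RT/nF) ln Q = 0.94 − (8.314×313)/(2×96485) × (3.912) = 0.940 − 0.053 = 0.887 V.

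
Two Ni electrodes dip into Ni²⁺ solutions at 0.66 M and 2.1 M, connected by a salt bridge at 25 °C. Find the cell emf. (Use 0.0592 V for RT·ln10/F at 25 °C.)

Both half-cells are Ni²⁺/Ni, so E°_cell = 0. The concentrated side is the cathode; the cell reaction moves Ni²⁺ from high to low concentration with n = 2.
Q = [Ni²⁺]_dilute/[Ni²⁺]_conc = 0.66/2.1 = 0.314.
E = 0 − (0.0592/2) log Q = −(0.0592/2)(-0.503) = 0.0149 V.

0.015 V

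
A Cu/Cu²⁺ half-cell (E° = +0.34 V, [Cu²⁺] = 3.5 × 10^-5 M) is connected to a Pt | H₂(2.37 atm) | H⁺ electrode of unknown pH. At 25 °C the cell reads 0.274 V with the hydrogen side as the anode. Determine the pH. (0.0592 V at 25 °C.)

E°_cell = 0.34 V and n = 2.
log Q = n(E° − E)/0.0592 = 2×(0.34 − 0.274)/0.0592 = 2.230.
With Q = [H⁺]^2 / ([Cu²⁺]·P(H₂)), solving for [H⁺] gives log[H⁺] = -0.926, so pH = 0.93.

pH = 0.93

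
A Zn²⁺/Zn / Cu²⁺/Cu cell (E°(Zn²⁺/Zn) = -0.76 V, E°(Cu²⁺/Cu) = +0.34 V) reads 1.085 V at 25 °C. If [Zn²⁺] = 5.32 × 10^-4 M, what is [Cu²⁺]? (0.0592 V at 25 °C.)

1.7 × 10^-4 M

From the Nernst equation, log Q = n(E° − E)/0.0592 = 2(1.10 − 1.085)/0.0592 = 0.507, so Q = 3.21.
With Q = [Zn²⁺]/[Cu²⁺] and the known concentrations, [Cu²⁺] in the denominator gives [Cu²⁺] = 1.7 × 10^-4 M.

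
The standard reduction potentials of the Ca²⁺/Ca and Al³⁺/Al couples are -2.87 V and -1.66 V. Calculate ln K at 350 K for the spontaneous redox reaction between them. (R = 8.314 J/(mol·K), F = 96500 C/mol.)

E°_cell = -1.66 − (-2.87) = 1.21 V, with n = 6 electrons transferred.
At equilibrium E = 0, so the Nernst equation gives ln K = nFE°/RT = (6)(96500)(1.21)/((8.314)(350)) = 240.76.

ln K = 240.8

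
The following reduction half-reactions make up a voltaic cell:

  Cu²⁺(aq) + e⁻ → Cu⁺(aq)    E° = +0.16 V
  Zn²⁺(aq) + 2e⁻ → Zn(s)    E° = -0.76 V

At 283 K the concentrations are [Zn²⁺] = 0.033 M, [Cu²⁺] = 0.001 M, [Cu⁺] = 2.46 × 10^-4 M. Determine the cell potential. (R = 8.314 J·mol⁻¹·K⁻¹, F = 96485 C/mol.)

0.996 V

The Cu²⁺/Cu⁺ couple has the higher reduction potential and acts as the cathode, so E°_cell = +0.16 − (-0.76) = 0.92 V.
Balancing electrons gives n = 2; the reaction quotient is Q = [Zn²⁺]·[Cu⁺]^2/[Cu²⁺]^2 = 0.00200.
E = E° − (RT/nF) ln Q = 0.92 − (8.314×283)/(2×96485) × (-6.216) = 0.920 + 0.076 = 0.996 V.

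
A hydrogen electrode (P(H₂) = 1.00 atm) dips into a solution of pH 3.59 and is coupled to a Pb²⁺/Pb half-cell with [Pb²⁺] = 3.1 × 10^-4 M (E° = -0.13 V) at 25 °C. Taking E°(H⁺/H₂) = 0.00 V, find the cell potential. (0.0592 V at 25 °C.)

The hydrogen couple is the cathode, so E°_cell = 0.13 V; n = 2.
[H⁺] = 10^(−3.59) = 2.6 × 10^-4 M, and Q = [Pb²⁺]·P(H₂) / [H⁺]^2 = 4690.
E = E° − (0.0592/2) log Q = 0.13 − (0.0592/2)(3.671) = 0.021 V.

0.021 V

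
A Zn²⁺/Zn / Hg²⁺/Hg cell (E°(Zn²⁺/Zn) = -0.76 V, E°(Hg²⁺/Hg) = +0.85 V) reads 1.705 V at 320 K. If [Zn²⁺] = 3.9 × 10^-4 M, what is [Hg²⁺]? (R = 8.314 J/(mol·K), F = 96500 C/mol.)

From the Nernst equation, ln Q = nF(E° − E)/RT = 2×96500×(1.61 − 1.705)/(8.314×320) = -6.892, so Q = 0.00102.
With Q = [Zn²⁺]/[Hg²⁺] and the known concentrations, [Hg²⁺] in the denominator gives [Hg²⁺] = 0.38 M.

0.38 M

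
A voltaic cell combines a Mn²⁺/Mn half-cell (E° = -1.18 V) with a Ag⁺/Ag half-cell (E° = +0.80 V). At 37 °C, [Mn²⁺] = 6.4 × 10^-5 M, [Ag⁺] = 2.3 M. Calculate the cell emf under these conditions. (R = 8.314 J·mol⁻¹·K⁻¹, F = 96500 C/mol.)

2.13 V

The Ag⁺/Ag couple has the higher reduction potential and acts as the cathode, so E°_cell = +0.80 − (-1.18) = 1.98 V.
Balancing electrons gives n = 2; the reaction quotient is Q = [Mn²⁺]/[Ag⁺]^2 = 1.21 × 10^-5.
E = E° − (RT/nF) ln Q = 1.98 − (8.314×310)/(2×96500) × (-11.322) = 1.980 + 0.151 = 2.131 V.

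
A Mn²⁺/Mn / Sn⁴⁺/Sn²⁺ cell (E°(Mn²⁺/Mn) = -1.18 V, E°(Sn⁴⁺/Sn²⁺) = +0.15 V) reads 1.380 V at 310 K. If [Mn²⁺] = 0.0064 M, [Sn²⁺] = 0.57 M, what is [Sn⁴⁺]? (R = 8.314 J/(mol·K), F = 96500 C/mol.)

0.15 M

From the Nernst equation, ln Q = nF(E° − E)/RT = 2×96500×(1.33 − 1.380)/(8.314×310) = -3.744, so Q = 0.0237.
With Q = [Mn²⁺]·[Sn²⁺]/[Sn⁴⁺] and the known concentrations, [Sn⁴⁺] in the denominator gives [Sn⁴⁺] = 0.15 M.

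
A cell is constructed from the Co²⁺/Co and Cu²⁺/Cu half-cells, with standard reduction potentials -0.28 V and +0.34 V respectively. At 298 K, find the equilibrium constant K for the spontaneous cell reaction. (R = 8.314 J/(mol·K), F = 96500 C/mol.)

9.4 × 10^20

E°_cell = +0.34 − (-0.28) = 0.62 V, with n = 2 electrons transferred.
At equilibrium E = 0, so the Nernst equation gives ln K = nFE°/RT = (2)(96500)(0.62)/((8.314)(298)) = 48.30.
K = e^48.30 = 9.4 × 10^20.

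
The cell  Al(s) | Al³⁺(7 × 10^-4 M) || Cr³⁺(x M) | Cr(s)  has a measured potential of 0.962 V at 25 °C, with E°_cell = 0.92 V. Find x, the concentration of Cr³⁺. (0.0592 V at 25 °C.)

0.094 M

From the Nernst equation, log Q = n(E° − E)/0.0592 = 3(0.92 − 0.962)/0.0592 = -2.128, so Q = 0.00744.
With Q = [Al³⁺]/[Cr³⁺] and the known concentrations, [Cr³⁺] in the denominator gives [Cr³⁺] = 0.094 M.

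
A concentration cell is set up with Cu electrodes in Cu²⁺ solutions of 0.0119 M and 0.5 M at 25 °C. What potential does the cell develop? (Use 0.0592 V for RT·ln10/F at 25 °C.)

0.048 V

Both half-cells are Cu²⁺/Cu, so E°_cell = 0. The concentrated side is the cathode; the cell reaction moves Cu²⁺ from high to low concentration with n = 2.
Q = [Cu²⁺]_dilute/[Cu²⁺]_conc = 0.0119/0.5 = 0.0238.
E = 0 − (0.0592/2) log Q = −(0.0592/2)(-1.623) = 0.0480 V.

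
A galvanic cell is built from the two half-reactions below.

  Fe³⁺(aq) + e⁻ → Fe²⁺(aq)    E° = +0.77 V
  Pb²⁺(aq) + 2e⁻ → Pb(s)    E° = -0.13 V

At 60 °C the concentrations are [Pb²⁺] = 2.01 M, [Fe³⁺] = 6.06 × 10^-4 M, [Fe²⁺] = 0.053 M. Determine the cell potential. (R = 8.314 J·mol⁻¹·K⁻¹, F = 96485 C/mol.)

0.762 V

The Fe³⁺/Fe²⁺ couple has the higher reduction potential and acts as the cathode, so E°_cell = +0.77 − (-0.13) = 0.90 V.
Balancing electrons gives n = 2; the reaction quotient is Q = [Pb²⁺]·[Fe²⁺]^2/[Fe³⁺]^2 = 1.54 × 10^4.
E = E° − (RT/nF) ln Q = 0.90 − (8.314×333)/(2×96485) × (9.640) = 0.900 − 0.138 = 0.762 V.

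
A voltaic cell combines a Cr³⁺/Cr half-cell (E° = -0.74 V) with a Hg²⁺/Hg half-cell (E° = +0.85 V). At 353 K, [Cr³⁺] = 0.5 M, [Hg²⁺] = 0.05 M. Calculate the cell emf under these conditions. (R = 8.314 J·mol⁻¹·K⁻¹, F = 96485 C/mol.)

The Hg²⁺/Hg couple has the higher reduction potential and acts as the cathode, so E°_cell = +0.85 − (-0.74) = 1.59 V.
Balancing electrons gives n = 6; the reaction quotient is Q = [Cr³⁺]^2/[Hg²⁺]^3 = 2000.
E = E° − (RT/nF) ln Q = 1.59 − (8.314×353)/(6×96485) × (7.601) = 1.590 − 0.039 = 1.551 V.

1.55 V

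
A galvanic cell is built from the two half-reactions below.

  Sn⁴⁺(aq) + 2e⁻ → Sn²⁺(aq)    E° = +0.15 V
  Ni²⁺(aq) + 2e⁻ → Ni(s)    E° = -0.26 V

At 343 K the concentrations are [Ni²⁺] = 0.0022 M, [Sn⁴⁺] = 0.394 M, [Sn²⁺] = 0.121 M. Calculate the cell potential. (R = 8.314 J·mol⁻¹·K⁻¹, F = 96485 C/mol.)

The Sn⁴⁺/Sn²⁺ couple has the higher reduction potential and acts as the cathode, so E°_cell = +0.15 − (-0.26) = 0.41 V.
Balancing electrons gives n = 2; the reaction quotient is Q = [Ni²⁺]·[Sn²⁺]/[Sn⁴⁺] = 6.76 × 10^-4.
E = E° − (RT/nF) ln Q = 0.41 − (8.314×343)/(2×96485) × (-7.300) = 0.410 + 0.108 = 0.518 V.

0.518 V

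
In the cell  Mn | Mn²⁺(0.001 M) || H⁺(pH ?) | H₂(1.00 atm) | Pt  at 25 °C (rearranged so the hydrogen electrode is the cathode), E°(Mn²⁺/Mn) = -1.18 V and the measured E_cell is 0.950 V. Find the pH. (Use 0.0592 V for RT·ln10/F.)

pH = 5.39

E°_cell = 1.18 V and n = 2.
log Q = n(E° − E)/0.0592 = 2×(1.18 − 0.950)/0.0592 = 7.770.
With Q = [Mn²⁺]·P(H₂) / [H⁺]^2, solving for [H⁺] gives log[H⁺] = -5.385, so pH = 5.39.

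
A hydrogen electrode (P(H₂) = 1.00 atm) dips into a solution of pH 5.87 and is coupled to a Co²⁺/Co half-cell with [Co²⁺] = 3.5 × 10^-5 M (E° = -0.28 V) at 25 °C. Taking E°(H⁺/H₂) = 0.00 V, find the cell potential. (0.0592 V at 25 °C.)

0.064 V

The hydrogen couple is the cathode, so E°_cell = 0.28 V; n = 2.
[H⁺] = 10^(−5.87) = 1.3 × 10^-6 M, and Q = [Co²⁺]·P(H₂) / [H⁺]^2 = 1.92 × 10^7.
E = E° − (0.0592/2) log Q = 0.28 − (0.0592/2)(7.284) = 0.064 V.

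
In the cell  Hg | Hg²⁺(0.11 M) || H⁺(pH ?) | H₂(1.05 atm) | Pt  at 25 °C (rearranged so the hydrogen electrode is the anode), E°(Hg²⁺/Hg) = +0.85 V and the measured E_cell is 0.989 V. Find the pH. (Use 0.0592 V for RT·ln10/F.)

pH = 2.82

E°_cell = 0.85 V and n = 2.
log Q = n(E° − E)/0.0592 = 2×(0.85 − 0.989)/0.0592 = -4.696.
With Q = [H⁺]^2 / ([Hg²⁺]·P(H₂)), solving for [H⁺] gives log[H⁺] = -2.817, so pH = 2.82.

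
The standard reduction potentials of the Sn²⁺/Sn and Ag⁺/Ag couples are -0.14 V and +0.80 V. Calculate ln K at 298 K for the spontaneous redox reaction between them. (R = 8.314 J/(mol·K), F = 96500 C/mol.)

E°_cell = +0.80 − (-0.14) = 0.94 V, with n = 2 electrons transferred.
At equilibrium E = 0, so the Nernst equation gives ln K = nFE°/RT = (2)(96500)(0.94)/((8.314)(298)) = 73.22.

ln K = 73.2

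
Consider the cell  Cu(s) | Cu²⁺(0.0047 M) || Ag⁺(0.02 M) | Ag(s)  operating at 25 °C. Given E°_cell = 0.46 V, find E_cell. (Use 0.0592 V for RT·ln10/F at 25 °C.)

0.428 V

Balancing electrons gives n = 2; the reaction quotient is Q = [Cu²⁺]/[Ag⁺]^2 = 11.8.
At 25 °C, E = E° − (0.0592/n) log Q = 0.46 − (0.0592/2)(1.070) = 0.460 − 0.032 = 0.428 V.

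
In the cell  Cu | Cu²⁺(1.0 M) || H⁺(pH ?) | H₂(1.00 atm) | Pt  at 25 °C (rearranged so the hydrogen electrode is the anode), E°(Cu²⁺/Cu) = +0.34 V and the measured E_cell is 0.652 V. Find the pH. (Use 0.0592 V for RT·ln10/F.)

pH = 5.27

E°_cell = 0.34 V and n = 2.
log Q = n(E° − E)/0.0592 = 2×(0.34 − 0.652)/0.0592 = -10.541.
With Q = [H⁺]^2 / ([Cu²⁺]·P(H₂)), solving for [H⁺] gives log[H⁺] = -5.270, so pH = 5.27.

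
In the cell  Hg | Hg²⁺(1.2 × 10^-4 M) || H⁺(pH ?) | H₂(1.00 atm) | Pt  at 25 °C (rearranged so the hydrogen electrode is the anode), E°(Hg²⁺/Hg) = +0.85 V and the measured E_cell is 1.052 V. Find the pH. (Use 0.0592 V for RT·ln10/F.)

pH = 5.37

E°_cell = 0.85 V and n = 2.
log Q = n(E° − E)/0.0592 = 2×(0.85 − 1.052)/0.0592 = -6.824.
With Q = [H⁺]^2 / ([Hg²⁺]·P(H₂)), solving for [H⁺] gives log[H⁺] = -5.373, so pH = 5.37.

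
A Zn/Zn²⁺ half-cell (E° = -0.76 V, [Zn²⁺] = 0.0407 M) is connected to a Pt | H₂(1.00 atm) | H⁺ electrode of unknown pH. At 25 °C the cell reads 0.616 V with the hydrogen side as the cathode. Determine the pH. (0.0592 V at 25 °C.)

pH = 3.13

E°_cell = 0.76 V and n = 2.
log Q = n(E° − E)/0.0592 = 2×(0.76 − 0.616)/0.0592 = 4.865.
With Q = [Zn²⁺]·P(H₂) / [H⁺]^2, solving for [H⁺] gives log[H⁺] = -3.128, so pH = 3.13.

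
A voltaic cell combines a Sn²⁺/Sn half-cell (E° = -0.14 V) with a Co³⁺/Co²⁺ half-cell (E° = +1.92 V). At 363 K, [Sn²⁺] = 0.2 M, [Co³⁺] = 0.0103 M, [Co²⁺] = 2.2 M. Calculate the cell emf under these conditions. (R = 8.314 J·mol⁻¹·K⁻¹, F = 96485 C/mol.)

The Co³⁺/Co²⁺ couple has the higher reduction potential and acts as the cathode, so E°_cell = +1.92 − (-0.14) = 2.06 V.
Balancing electrons gives n = 2; the reaction quotient is Q = [Sn²⁺]·[Co²⁺]^2/[Co³⁺]^2 = 9120.
E = E° − (RT/nF) ln Q = 2.06 − (8.314×363)/(2×96485) × (9.119) = 2.060 − 0.143 = 1.917 V.

1.92 V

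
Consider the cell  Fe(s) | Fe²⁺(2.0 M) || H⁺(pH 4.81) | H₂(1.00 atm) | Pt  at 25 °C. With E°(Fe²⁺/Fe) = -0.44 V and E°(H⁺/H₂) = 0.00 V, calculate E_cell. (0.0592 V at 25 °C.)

The hydrogen couple is the cathode, so E°_cell = 0.44 V; n = 2.
[H⁺] = 10^(−4.81) = 1.5 × 10^-5 M, and Q = [Fe²⁺]·P(H₂) / [H⁺]^2 = 8.34 × 10^9.
E = E° − (0.0592/2) log Q = 0.44 − (0.0592/2)(9.921) = 0.146 V.

0.15 V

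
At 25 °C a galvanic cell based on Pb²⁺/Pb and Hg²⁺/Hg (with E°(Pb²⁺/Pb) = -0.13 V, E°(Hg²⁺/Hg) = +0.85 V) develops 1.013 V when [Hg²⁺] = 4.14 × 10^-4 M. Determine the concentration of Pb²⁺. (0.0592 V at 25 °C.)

3.2 × 10^-5 M

From the Nernst equation, log Q = n(E° − E)/0.0592 = 2(0.98 − 1.013)/0.0592 = -1.115, so Q = 0.0768.
With Q = [Pb²⁺]/[Hg²⁺] and the known concentrations, [Pb²⁺] in the numerator gives [Pb²⁺] = 3.2 × 10^-5 M.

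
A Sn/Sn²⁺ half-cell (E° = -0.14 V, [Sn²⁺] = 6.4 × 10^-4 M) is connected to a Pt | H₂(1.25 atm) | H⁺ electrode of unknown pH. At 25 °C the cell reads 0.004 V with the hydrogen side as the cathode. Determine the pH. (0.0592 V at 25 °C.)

pH = 3.85

E°_cell = 0.14 V and n = 2.
log Q = n(E° − E)/0.0592 = 2×(0.14 − 0.004)/0.0592 = 4.595.
With Q = [Sn²⁺]·P(H₂) / [H⁺]^2, solving for [H⁺] gives log[H⁺] = -3.846, so pH = 3.85.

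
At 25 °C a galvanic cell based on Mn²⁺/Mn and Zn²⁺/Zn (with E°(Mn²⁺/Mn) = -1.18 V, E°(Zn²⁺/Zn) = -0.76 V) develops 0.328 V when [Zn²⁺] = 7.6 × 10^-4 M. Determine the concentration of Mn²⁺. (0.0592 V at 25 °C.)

From the Nernst equation, log Q = n(E° − E)/0.0592 = 2(0.42 − 0.328)/0.0592 = 3.108, so Q = 1280.
With Q = [Mn²⁺]/[Zn²⁺] and the known concentrations, [Mn²⁺] in the numerator gives [Mn²⁺] = 0.97 M.

0.97 M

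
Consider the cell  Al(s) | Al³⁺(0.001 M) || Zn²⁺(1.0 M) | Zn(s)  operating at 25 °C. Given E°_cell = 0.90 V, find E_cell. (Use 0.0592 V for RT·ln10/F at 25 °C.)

Balancing electrons gives n = 6; the reaction quotient is Q = [Al³⁺]^2/[Zn²⁺]^3 = 1 × 10^-6.
At 25 °C, E = E° − (0.0592/n) log Q = 0.90 − (0.0592/6)(-6.000) = 0.900 + 0.059 = 0.959 V.

0.959 V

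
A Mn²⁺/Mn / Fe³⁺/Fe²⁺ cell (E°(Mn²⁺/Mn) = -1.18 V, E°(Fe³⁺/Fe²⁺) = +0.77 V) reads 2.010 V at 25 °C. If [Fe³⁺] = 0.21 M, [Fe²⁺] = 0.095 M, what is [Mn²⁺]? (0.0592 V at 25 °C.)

0.046 M

From the Nernst equation, log Q = n(E° − E)/0.0592 = 2(1.95 − 2.010)/0.0592 = -2.027, so Q = 0.00940.
With Q = [Mn²⁺]·[Fe²⁺]^2/[Fe³⁺]^2 and the known concentrations, [Mn²⁺] in the numerator gives [Mn²⁺] = 0.046 M.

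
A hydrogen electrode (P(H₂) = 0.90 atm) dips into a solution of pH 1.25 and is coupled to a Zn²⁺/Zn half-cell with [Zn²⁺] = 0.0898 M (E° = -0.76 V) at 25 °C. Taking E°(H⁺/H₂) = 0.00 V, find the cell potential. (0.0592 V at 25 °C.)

The hydrogen couple is the cathode, so E°_cell = 0.76 V; n = 2.
[H⁺] = 10^(−1.25) = 0.056 M, and Q = [Zn²⁺]·P(H₂) / [H⁺]^2 = 25.6.
E = E° − (0.0592/2) log Q = 0.76 − (0.0592/2)(1.408) = 0.718 V.

0.72 V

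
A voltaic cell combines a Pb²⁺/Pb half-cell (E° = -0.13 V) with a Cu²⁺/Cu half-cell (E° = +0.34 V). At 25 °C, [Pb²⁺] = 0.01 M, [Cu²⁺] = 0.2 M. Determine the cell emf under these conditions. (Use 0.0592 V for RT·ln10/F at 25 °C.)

0.509 V

The Cu²⁺/Cu couple has the higher reduction potential and acts as the cathode, so E°_cell = +0.34 − (-0.13) = 0.47 V.
Balancing electrons gives n = 2; the reaction quotient is Q = [Pb²⁺]/[Cu²⁺] = 0.0500.
At 25 °C, E = E° − (0.0592/n) log Q = 0.47 − (0.0592/2)(-1.301) = 0.470 + 0.039 = 0.509 V.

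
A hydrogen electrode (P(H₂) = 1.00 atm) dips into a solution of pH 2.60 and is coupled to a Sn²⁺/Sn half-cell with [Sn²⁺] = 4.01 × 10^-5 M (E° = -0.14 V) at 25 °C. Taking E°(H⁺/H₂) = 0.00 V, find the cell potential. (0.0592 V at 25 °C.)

0.12 V

The hydrogen couple is the cathode, so E°_cell = 0.14 V; n = 2.
[H⁺] = 10^(−2.60) = 0.0025 M, and Q = [Sn²⁺]·P(H₂) / [H⁺]^2 = 6.36.
E = E° − (0.0592/2) log Q = 0.14 − (0.0592/2)(0.803) = 0.116 V.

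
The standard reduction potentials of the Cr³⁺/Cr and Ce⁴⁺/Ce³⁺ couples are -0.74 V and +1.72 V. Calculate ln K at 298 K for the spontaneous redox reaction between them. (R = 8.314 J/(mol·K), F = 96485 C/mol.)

E°_cell = +1.72 − (-0.74) = 2.46 V, with n = 3 electrons transferred.
At equilibrium E = 0, so the Nernst equation gives ln K = nFE°/RT = (3)(96485)(2.46)/((8.314)(298)) = 287.40.

ln K = 287.4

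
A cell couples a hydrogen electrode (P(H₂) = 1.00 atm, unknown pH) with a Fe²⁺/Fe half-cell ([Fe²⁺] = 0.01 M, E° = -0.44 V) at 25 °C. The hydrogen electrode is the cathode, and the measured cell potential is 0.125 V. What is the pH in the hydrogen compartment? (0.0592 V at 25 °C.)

pH = 6.32

E°_cell = 0.44 V and n = 2.
log Q = n(E° − E)/0.0592 = 2×(0.44 − 0.125)/0.0592 = 10.642.
With Q = [Fe²⁺]·P(H₂) / [H⁺]^2, solving for [H⁺] gives log[H⁺] = -6.321, so pH = 6.32.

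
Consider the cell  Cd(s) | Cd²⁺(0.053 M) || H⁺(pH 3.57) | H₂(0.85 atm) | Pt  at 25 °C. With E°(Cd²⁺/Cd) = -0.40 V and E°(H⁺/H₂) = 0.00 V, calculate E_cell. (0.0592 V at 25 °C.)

The hydrogen couple is the cathode, so E°_cell = 0.40 V; n = 2.
[H⁺] = 10^(−3.57) = 2.7 × 10^-4 M, and Q = [Cd²⁺]·P(H₂) / [H⁺]^2 = 6.22 × 10^5.
E = E° − (0.0592/2) log Q = 0.40 − (0.0592/2)(5.794) = 0.228 V.

0.23 V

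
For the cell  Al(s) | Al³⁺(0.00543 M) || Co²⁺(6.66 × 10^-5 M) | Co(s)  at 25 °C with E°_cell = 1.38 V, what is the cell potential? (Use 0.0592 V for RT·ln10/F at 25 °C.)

Balancing electrons gives n = 6; the reaction quotient is Q = [Al³⁺]^2/[Co²⁺]^3 = 9.98 × 10^7.
At 25 °C, E = E° − (0.0592/n) log Q = 1.38 − (0.0592/6)(7.999) = 1.380 − 0.079 = 1.301 V.

1.30 V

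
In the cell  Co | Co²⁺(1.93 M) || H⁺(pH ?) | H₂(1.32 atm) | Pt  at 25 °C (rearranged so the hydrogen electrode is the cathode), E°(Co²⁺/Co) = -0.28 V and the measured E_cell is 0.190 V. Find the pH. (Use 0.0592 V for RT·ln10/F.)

pH = 1.32

E°_cell = 0.28 V and n = 2.
log Q = n(E° − E)/0.0592 = 2×(0.28 − 0.190)/0.0592 = 3.041.
With Q = [Co²⁺]·P(H₂) / [H⁺]^2, solving for [H⁺] gives log[H⁺] = -1.317, so pH = 1.32.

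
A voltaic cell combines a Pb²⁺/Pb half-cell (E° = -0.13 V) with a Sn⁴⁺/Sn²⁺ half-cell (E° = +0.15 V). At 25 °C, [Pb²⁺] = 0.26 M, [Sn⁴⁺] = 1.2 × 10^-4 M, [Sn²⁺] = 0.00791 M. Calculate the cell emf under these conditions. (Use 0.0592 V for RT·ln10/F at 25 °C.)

0.243 V

The Sn⁴⁺/Sn²⁺ couple has the higher reduction potential and acts as the cathode, so E°_cell = +0.15 − (-0.13) = 0.28 V.
Balancing electrons gives n = 2; the reaction quotient is Q = [Pb²⁺]·[Sn²⁺]/[Sn⁴⁺] = 17.1.
At 25 °C, E = E° − (0.0592/n) log Q = 0.28 − (0.0592/2)(1.234) = 0.280 − 0.037 = 0.243 V.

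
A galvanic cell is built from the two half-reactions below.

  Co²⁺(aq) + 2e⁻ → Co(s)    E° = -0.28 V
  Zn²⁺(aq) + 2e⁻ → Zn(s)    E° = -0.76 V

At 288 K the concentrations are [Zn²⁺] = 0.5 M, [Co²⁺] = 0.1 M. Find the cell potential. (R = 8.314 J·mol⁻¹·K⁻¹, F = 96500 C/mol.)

The Co²⁺/Co couple has the higher reduction potential and acts as the cathode, so E°_cell = -0.28 − (-0.76) = 0.48 V.
Balancing electrons gives n = 2; the reaction quotient is Q = [Zn²⁺]/[Co²⁺] = 5.00.
E = E° − (RT/nF) ln Q = 0.48 − (8.314×288)/(2×96500) × (1.609) = 0.480 − 0.020 = 0.460 V.

0.460 V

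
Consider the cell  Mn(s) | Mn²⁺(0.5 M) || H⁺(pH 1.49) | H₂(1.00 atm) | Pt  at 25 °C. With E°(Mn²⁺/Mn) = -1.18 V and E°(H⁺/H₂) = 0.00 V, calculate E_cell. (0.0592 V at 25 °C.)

1.10 V

The hydrogen couple is the cathode, so E°_cell = 1.18 V; n = 2.
[H⁺] = 10^(−1.49) = 0.032 M, and Q = [Mn²⁺]·P(H₂) / [H⁺]^2 = 477.
E = E° − (0.0592/2) log Q = 1.18 − (0.0592/2)(2.679) = 1.101 V.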